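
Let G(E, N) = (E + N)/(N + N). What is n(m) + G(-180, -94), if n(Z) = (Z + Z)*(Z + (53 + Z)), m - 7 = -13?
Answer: -46111/94 ≈ -490.54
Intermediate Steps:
m = -6 (m = 7 - 13 = -6)
G(E, N) = (E + N)/(2*N) (G(E, N) = (E + N)/((2*N)) = (E + N)*(1/(2*N)) = (E + N)/(2*N))
n(Z) = 2*Z*(53 + 2*Z) (n(Z) = (2*Z)*(53 + 2*Z) = 2*Z*(53 + 2*Z))
n(m) + G(-180, -94) = 2*(-6)*(53 + 2*(-6)) + (½)*(-180 - 94)/(-94) = 2*(-6)*(53 - 12) + (½)*(-1/94)*(-274) = 2*(-6)*41 + 137/94 = -492 + 137/94 = -46111/94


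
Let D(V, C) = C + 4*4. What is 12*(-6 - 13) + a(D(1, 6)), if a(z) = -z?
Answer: -250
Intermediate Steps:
D(V, C) = 16 + C (D(V, C) = C + 16 = 16 + C)
12*(-6 - 13) + a(D(1, 6)) = 12*(-6 - 13) - (16 + 6) = 12*(-19) - 1*22 = -228 - 22 = -250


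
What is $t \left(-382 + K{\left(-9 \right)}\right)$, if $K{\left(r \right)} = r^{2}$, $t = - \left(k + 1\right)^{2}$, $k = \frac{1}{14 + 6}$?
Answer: $\frac{132741}{400} \approx 331.85$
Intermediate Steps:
$k = \frac{1}{20} \approx 0.05$
$t = - \frac{441}{400}$ ($t = - \left(\frac{1}{20} + 1\right)^{2} = - \left(\frac{21}{20}\right)^{2} = \left(-1\right) \frac{441}{400} = - \frac{441}{400} \approx -1.1025$)
$t \left(-382 + K{\left(-9 \right)}\right) = - \frac{441 \left(-382 + \left(-9\right)^{2}\right)}{400} = - \frac{441 \left(-382 + 81\right)}{400} = \left(- \frac{441}{400}\right) \left(-301\right) = \frac{132741}{400}$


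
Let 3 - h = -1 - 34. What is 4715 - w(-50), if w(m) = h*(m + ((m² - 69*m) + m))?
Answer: -217585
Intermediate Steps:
h = 38 (h = 3 - (-1 - 34) = 3 - 1*(-35) = 3 + 35 = 38)
w(m) = -2546*m + 38*m² (w(m) = 38*(m + ((m² - 69*m) + m)) = 38*(m + (m² - 68*m)) = 38*(m² - 67*m) = -2546*m + 38*m²)
4715 - w(-50) = 4715 - 38*(-50)*(-67 - 50) = 4715 - 38*(-50)*(-117) = 4715 - 1*222300 = 4715 - 222300 = -217585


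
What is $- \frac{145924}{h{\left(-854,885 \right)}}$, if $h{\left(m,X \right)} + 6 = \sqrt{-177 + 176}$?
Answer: $\frac{875544}{37} + \frac{145924 i}{37} \approx 23663.0 + 3943.9 i$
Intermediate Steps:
$h{\left(m,X \right)} = -6 + i$ ($h{\left(m,X \right)} = -6 + \sqrt{-177 + 176} = -6 + \sqrt{-1} = -6 + i$)
$- \frac{145924}{h{\left(-854,885 \right)}} = - \frac{145924}{-6 + i} = - 145924 \frac{-6 - i}{37} = - \frac{145924 \left(-6 - i\right)}{37}$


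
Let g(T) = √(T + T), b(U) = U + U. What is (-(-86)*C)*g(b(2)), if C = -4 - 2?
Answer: -1032*√2 ≈ -1459.5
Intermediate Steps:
b(U) = 2*U
g(T) = √2*√T (g(T) = √(2*T) = √2*√T)
C = -6
(-(-86)*C)*g(b(2)) = (-(-86)*(-6))*(√2*√(2*2)) = (-43*12)*(√2*√4) = -516*√2*2 = -1032*√2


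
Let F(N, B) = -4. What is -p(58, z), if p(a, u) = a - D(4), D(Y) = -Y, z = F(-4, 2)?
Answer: -62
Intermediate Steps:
z = -4
p(a, u) = 4 + a (p(a, u) = a - (-1)*4 = a - 1*(-4) = a + 4 = 4 + a)
-p(58, z) = -(4 + 58) = -1*62 = -62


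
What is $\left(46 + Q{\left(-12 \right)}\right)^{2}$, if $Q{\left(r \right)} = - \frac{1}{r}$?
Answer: $\frac{305809}{144} \approx 2123.7$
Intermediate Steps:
$\left(46 + Q{\left(-12 \right)}\right)^{2} = \left(46 - \frac{1}{-12}\right)^{2} = \left(46 - - \frac{1}{12}\right)^{2} = \left(46 + \frac{1}{12}\right)^{2} = \left(\frac{553}{12}\right)^{2} = \frac{305809}{144}$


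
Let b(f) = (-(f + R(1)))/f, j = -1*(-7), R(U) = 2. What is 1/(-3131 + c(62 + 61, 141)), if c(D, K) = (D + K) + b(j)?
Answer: -7/20078 ≈ -0.00034864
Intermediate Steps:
j = 7
b(f) = (-2 - f)/f (b(f) = (-(f + 2))/f = (-(2 + f))/f = (-2 - f)/f)
c(D, K) = -9/7 + D + K (c(D, K) = (D + K) + (-2 - 1*7)/7 = (D + K) + (-2 - 7)/7 = (D + K) + (⅐)*(-9) = (D + K) - 9/7 = -9/7 + D + K)
1/(-3131 + c(62 + 61, 141)) = 1/(-3131 + (-9/7 + (62 + 61) + 141)) = 1/(-3131 + (-9/7 + 123 + 141)) = 1/(-3131 + 1839/7) = 1/(-20078/7) = -7/20078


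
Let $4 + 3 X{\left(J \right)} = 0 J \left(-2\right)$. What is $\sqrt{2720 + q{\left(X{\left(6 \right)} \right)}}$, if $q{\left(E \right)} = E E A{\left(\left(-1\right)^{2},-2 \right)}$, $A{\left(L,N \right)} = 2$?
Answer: $\frac{8 \sqrt{383}}{3} \approx 52.188$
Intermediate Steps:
$X{\left(J \right)} = - \frac{4}{3}$ ($X{\left(J \right)} = - \frac{4}{3} + \frac{0 J \left(-2\right)}{3} = - \frac{4}{3} + \frac{0 \left(-2\right)}{3} = - \frac{4}{3} + \frac{1}{3} \cdot 0 = - \frac{4}{3} + 0 = - \frac{4}{3}$)
$q{\left(E \right)} = 2 E^{2}$ ($q{\left(E \right)} = E E 2 = E^{2} \cdot 2 = 2 E^{2}$)
$\sqrt{2720 + q{\left(X{\left(6 \right)} \right)}} = \sqrt{2720 + 2 \left(- \frac{4}{3}\right)^{2}} = \sqrt{2720 + 2 \cdot \frac{16}{9}} = \sqrt{2720 + \frac{32}{9}} = \sqrt{\frac{24512}{9}} = \frac{8 \sqrt{383}}{3}$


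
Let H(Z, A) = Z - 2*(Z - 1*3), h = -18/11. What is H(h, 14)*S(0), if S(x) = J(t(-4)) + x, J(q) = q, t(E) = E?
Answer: -336/11 ≈ -30.545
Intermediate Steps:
S(x) = -4 + x
h = -18/11 (h = -18*1/11 = -18/11 ≈ -1.6364)
H(Z, A) = 6 - Z (H(Z, A) = Z - 2*(Z - 3) = Z - 2*(-3 + Z) = Z + (6 - 2*Z) = 6 - Z)
H(h, 14)*S(0) = (6 - 1*(-18/11))*(-4 + 0) = (6 + 18/11)*(-4) = (84/11)*(-4) = -336/11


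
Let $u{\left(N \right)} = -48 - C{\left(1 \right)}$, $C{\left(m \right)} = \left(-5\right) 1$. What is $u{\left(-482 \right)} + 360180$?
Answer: $360137$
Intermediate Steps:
$C{\left(m \right)} = -5$
$u{\left(N \right)} = -43$ ($u{\left(N \right)} = -48 - -5 = -48 + 5 = -43$)
$u{\left(-482 \right)} + 360180 = -43 + 360180 = 360137$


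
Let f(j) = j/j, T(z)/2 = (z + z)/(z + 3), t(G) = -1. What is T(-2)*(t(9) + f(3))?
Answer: 0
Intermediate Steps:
T(z) = 4*z/(3 + z) (T(z) = 2*((z + z)/(z + 3)) = 2*((2*z)/(3 + z)) = 2*(2*z/(3 + z)) = 4*z/(3 + z))
f(j) = 1
T(-2)*(t(9) + f(3)) = (4*(-2)/(3 - 2))*(-1 + 1) = (4*(-2)/1)*0 = (4*(-2)*1)*0 = -8*0 = 0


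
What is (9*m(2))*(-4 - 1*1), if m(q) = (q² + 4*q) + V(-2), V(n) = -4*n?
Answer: -900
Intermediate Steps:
m(q) = 8 + q² + 4*q (m(q) = (q² + 4*q) - 4*(-2) = (q² + 4*q) + 8 = 8 + q² + 4*q)
(9*m(2))*(-4 - 1*1) = (9*(8 + 2² + 4*2))*(-4 - 1*1) = (9*(8 + 4 + 8))*(-4 - 1) = (9*20)*(-5) = 180*(-5) = -900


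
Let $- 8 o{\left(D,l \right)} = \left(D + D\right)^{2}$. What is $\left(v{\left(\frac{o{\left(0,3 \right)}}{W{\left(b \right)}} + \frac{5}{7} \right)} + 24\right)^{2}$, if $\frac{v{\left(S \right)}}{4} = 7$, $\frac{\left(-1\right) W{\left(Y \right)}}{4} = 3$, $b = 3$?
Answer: $2704$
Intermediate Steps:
$W{\left(Y \right)} = -12$ ($W{\left(Y \right)} = \left(-4\right) 3 = -12$)
$o{\left(D,l \right)} = - \frac{D^{2}}{2}$ ($o{\left(D,l \right)} = - \frac{\left(D + D\right)^{2}}{8} = - \frac{\left(2 D\right)^{2}}{8} = - \frac{4 D^{2}}{8} = - \frac{D^{2}}{2}$)
$v{\left(S \right)} = 28$ ($v{\left(S \right)} = 4 \cdot 7 = 28$)
$\left(v{\left(\frac{o{\left(0,3 \right)}}{W{\left(b \right)}} + \frac{5}{7} \right)} + 24\right)^{2} = \left(28 + 24\right)^{2} = 52^{2} = 2704$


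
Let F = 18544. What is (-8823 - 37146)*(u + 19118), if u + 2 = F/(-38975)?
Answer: -34248171721764/38975 ≈ -8.7872e+8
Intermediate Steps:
u = -96494/38975 (u = -2 + 18544/(-38975) = -2 + 18544*(-1/38975) = -2 - 18544/38975 = -96494/38975 ≈ -2.4758)
(-8823 - 37146)*(u + 19118) = (-8823 - 37146)*(-96494/38975 + 19118) = -45969*745027556/38975 = -34248171721764/38975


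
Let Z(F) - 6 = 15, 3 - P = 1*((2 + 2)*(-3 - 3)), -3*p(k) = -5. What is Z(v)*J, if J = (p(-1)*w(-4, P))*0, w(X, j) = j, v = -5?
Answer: 0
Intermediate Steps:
p(k) = 5/3 (p(k) = -⅓*(-5) = 5/3)
P = 27 (P = 3 - (2 + 2)*(-3 - 3) = 3 - 4*(-6) = 3 - (-24) = 3 - 1*(-24) = 3 + 24 = 27)
Z(F) = 21 (Z(F) = 6 + 15 = 21)
J = 0 (J = ((5/3)*27)*0 = 45*0 = 0)
Z(v)*J = 21*0 = 0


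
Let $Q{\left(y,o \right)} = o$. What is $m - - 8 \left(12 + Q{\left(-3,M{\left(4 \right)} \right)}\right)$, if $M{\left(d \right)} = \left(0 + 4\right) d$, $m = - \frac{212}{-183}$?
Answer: $\frac{41204}{183} \approx 225.16$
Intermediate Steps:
$m = \frac{212}{183}$ ($m = \left(-212\right) \left(- \frac{1}{183}\right) = \frac{212}{183} \approx 1.1585$)
$M{\left(d \right)} = 4 d$
$m - - 8 \left(12 + Q{\left(-3,M{\left(4 \right)} \right)}\right) = \frac{212}{183} - - 8 \left(12 + 4 \cdot 4\right) = \frac{212}{183} - - 8 \left(12 + 16\right) = \frac{212}{183} - \left(-8\right) 28 = \frac{212}{183} - -224 = \frac{212}{183} + 224 = \frac{41204}{183}$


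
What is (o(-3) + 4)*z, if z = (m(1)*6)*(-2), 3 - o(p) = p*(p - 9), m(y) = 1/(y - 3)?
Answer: -174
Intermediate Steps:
m(y) = 1/(-3 + y)
o(p) = 3 - p*(-9 + p) (o(p) = 3 - p*(p - 9) = 3 - p*(-9 + p))
z = 6 (z = (6/(-3 + 1))*(-2) = (6/(-2))*(-2) = -½*6*(-2) = -3*(-2) = 6)
(o(-3) + 4)*z = ((3 - 1*(-3)² + 9*(-3)) + 4)*6 = ((3 - 1*9 - 27) + 4)*6 = ((3 - 9 - 27) + 4)*6 = (-33 + 4)*6 = -29*6 = -174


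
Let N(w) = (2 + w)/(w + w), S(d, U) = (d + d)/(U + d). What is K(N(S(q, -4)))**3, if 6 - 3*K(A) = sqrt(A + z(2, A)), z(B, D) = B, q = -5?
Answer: (30 - sqrt(85))**3/3375 ≈ 2.6588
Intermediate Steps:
S(d, U) = 2*d/(U + d) (S(d, U) = (2*d)/(U + d) = 2*d/(U + d))
N(w) = (2 + w)/(2*w) (N(w) = (2 + w)/((2*w)) = (2 + w)*(1/(2*w)) = (2 + w)/(2*w))
K(A) = 2 - sqrt(2 + A)/3 (K(A) = 2 - sqrt(A + 2)/3 = 2 - sqrt(2 + A)/3)
K(N(S(q, -4)))**3 = (2 - sqrt(2 + (2 + 2*(-5)/(-4 - 5))/(2*((2*(-5)/(-4 - 5)))))/3)**3 = (2 - sqrt(2 + (2 + 2*(-5)/(-9))/(2*((2*(-5)/(-9)))))/3)**3 = (2 - sqrt(2 + (2 + 2*(-5)*(-1/9))/(2*((2*(-5)*(-1/9)))))/3)**3 = (2 - sqrt(2 + (2 + 10/9)/(2*(10/9)))/3)**3 = (2 - sqrt(2 + (1/2)*(9/10)*(28/9))/3)**3 = (2 - sqrt(2 + 7/5)/3)**3 = (2 - sqrt(85)/15)**3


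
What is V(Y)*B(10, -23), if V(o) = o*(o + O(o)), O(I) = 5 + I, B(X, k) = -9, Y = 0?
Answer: 0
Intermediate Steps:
V(o) = o*(5 + 2*o) (V(o) = o*(o + (5 + o)) = o*(5 + 2*o))
V(Y)*B(10, -23) = (0*(5 + 2*0))*(-9) = (0*(5 + 0))*(-9) = (0*5)*(-9) = 0*(-9) = 0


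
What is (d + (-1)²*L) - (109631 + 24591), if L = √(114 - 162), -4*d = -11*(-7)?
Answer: -536965/4 + 4*I*√3 ≈ -1.3424e+5 + 6.9282*I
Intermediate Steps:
d = -77/4 (d = -(-11)*(-7)/4 = -¼*77 = -77/4 ≈ -19.250)
L = 4*I*√3 (L = √(-48) = 4*I*√3 ≈ 6.9282*I)
(d + (-1)²*L) - (109631 + 24591) = (-77/4 + (-1)²*(4*I*√3)) - (109631 + 24591) = (-77/4 + 1*(4*I*√3)) - 1*134222 = (-77/4 + 4*I*√3) - 134222 = -536965/4 + 4*I*√3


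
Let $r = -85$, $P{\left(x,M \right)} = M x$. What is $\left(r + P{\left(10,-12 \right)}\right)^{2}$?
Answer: $42025$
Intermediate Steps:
$\left(r + P{\left(10,-12 \right)}\right)^{2} = \left(-85 - 120\right)^{2} = \left(-205\right)^{2} = 42025$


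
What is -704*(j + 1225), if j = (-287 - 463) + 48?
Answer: -368192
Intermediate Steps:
j = -702 (j = -750 + 48 = -702)
-704*(j + 1225) = -704*(-702 + 1225) = -704*523 = -368192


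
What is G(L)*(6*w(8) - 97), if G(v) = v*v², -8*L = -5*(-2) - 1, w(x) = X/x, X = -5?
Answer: 293787/2048 ≈ 143.45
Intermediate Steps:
w(x) = -5/x
L = -9/8 (L = -(-5*(-2) - 1)/8 = -(10 - 1)/8 = -⅛*9 = -9/8 ≈ -1.1250)
G(v) = v³
G(L)*(6*w(8) - 97) = (-9/8)³*(6*(-5/8) - 97) = -729*(6*(-5*⅛) - 97)/512 = -729*(6*(-5/8) - 97)/512 = -729*(-15/4 - 97)/512 = -729/512*(-403/4) = 293787/2048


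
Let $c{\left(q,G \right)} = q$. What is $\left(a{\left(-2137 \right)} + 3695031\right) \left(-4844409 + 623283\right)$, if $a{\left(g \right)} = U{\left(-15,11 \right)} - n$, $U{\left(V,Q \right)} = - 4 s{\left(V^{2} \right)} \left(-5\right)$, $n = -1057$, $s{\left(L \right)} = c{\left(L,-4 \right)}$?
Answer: $-15620648222088$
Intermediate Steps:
$s{\left(L \right)} = L$
$U{\left(V,Q \right)} = 20 V^{2}$ ($U{\left(V,Q \right)} = - 4 V^{2} \left(-5\right) = 20 V^{2}$)
$a{\left(g \right)} = 5557$ ($a{\left(g \right)} = 20 \left(-15\right)^{2} - -1057 = 20 \cdot 225 + 1057 = 4500 + 1057 = 5557$)
$\left(a{\left(-2137 \right)} + 3695031\right) \left(-4844409 + 623283\right) = \left(5557 + 3695031\right) \left(-4844409 + 623283\right) = 3700588 \left(-4221126\right) = -15620648222088$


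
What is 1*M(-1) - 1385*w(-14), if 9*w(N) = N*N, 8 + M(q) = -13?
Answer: -271649/9 ≈ -30183.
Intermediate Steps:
M(q) = -21 (M(q) = -8 - 13 = -21)
w(N) = N**2/9 (w(N) = (N*N)/9 = N**2/9)
1*M(-1) - 1385*w(-14) = 1*(-21) - 1385*(-14)**2/9 = -21 - 1385*196/9 = -21 - 271460/9 = -271649/9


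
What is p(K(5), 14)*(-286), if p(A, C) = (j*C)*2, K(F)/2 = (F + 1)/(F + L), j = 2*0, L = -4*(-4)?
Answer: 0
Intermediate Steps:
L = 16
j = 0
K(F) = 2*(1 + F)/(16 + F) (K(F) = 2*((F + 1)/(F + 16)) = 2*((1 + F)/(16 + F)) = 2*(1 + F)/(16 + F))
p(A, C) = 0 (p(A, C) = (0*C)*2 = 0*2 = 0)
p(K(5), 14)*(-286) = 0*(-286) = 0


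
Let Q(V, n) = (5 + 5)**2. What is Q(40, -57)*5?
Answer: 500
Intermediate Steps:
Q(V, n) = 100 (Q(V, n) = 10**2 = 100)
Q(40, -57)*5 = 100*5 = 500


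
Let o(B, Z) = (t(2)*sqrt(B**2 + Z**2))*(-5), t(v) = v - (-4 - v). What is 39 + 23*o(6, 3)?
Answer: 39 - 2760*sqrt(5) ≈ -6132.5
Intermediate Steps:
t(v) = 4 + 2*v (t(v) = v + (4 + v) = 4 + 2*v)
o(B, Z) = -40*sqrt(B**2 + Z**2) (o(B, Z) = ((4 + 2*2)*sqrt(B**2 + Z**2))*(-5) = ((4 + 4)*sqrt(B**2 + Z**2))*(-5) = (8*sqrt(B**2 + Z**2))*(-5) = -40*sqrt(B**2 + Z**2))
39 + 23*o(6, 3) = 39 + 23*(-40*sqrt(6**2 + 3**2)) = 39 + 23*(-40*sqrt(36 + 9)) = 39 + 23*(-120*sqrt(5)) = 39 - 2760*sqrt(5)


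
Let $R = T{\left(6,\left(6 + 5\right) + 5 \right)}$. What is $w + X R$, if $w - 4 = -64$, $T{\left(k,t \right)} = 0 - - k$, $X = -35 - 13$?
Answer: $-348$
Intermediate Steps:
$X = -48$ ($X = -35 - 13 = -48$)
$T{\left(k,t \right)} = k$ ($T{\left(k,t \right)} = 0 + k = k$)
$R = 6$
$w = -60$ ($w = 4 - 64 = -60$)
$w + X R = -60 - 288 = -348$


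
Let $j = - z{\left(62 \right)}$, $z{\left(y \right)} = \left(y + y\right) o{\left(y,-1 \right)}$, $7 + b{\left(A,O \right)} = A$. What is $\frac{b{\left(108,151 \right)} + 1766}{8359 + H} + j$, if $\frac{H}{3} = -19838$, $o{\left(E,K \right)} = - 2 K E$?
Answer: $- \frac{786561147}{51155} \approx -15376.0$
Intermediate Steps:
$o{\left(E,K \right)} = - 2 E K$
$b{\left(A,O \right)} = -7 + A$
$H = -59514$ ($H = 3 \left(-19838\right) = -59514$)
$z{\left(y \right)} = 4 y^{2}$ ($z{\left(y \right)} = \left(y + y\right) \left(\left(-2\right) y \left(-1\right)\right) = 2 y 2 y = 4 y^{2}$)
$j = -15376$ ($j = - 4 \cdot 62^{2} = - 4 \cdot 3844 = \left(-1\right) 15376 = -15376$)
$\frac{b{\left(108,151 \right)} + 1766}{8359 + H} + j = \frac{\left(-7 + 108\right) + 1766}{8359 - 59514} - 15376 = \frac{101 + 1766}{-51155} - 15376 = 1867 \left(- \frac{1}{51155}\right) - 15376 = - \frac{1867}{51155} - 15376 = - \frac{786561147}{51155}$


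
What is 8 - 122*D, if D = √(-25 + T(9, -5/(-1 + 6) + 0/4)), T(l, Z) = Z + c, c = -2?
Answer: 8 - 244*I*√7 ≈ 8.0 - 645.56*I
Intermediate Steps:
T(l, Z) = -2 + Z (T(l, Z) = Z - 2 = -2 + Z)
D = 2*I*√7 (D = √(-25 + (-2 + (-5/(-1 + 6) + 0/4))) = √(-25 + (-2 + (-5/5 + 0*(¼)))) = √(-25 + (-2 + (-5*⅕ + 0))) = √(-25 + (-2 + (-1 + 0))) = √(-25 + (-2 - 1)) = √(-25 - 3) = √(-28) = 2*I*√7 ≈ 5.2915*I)
8 - 122*D = 8 - 244*I*√7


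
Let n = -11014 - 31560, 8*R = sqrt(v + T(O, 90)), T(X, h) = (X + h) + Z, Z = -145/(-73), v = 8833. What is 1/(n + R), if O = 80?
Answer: -49726432/2117052951627 - 4*sqrt(11996893)/2117052951627 ≈ -2.3495e-5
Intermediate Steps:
Z = 145/73 (Z = -145*(-1/73) = 145/73 ≈ 1.9863)
T(X, h) = 145/73 + X + h (T(X, h) = (X + h) + 145/73 = 145/73 + X + h)
R = sqrt(11996893)/292 (R = sqrt(8833 + (145/73 + 80 + 90))/8 = sqrt(8833 + 12555/73)/8 = sqrt(657364/73)/8 = (2*sqrt(11996893)/73)/8 = sqrt(11996893)/292 ≈ 11.862)
n = -42574
1/(n + R) = 1/(-42574 + sqrt(11996893)/292)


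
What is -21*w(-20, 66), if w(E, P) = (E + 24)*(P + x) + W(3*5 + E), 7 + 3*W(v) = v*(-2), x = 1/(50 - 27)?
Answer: -128079/23 ≈ -5568.6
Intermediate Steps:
x = 1/23 ≈ 0.043478
W(v) = -7/3 - 2*v/3 (W(v) = -7/3 + (v*(-2))/3 = -7/3 + (-2*v)/3 = -7/3 - 2*v/3)
w(E, P) = -37/3 - 2*E/3 + (24 + E)*(1/23 + P) (w(E, P) = (E + 24)*(P + 1/23) + (-7/3 - 2*(3*5 + E)/3) = (24 + E)*(1/23 + P) + (-7/3 - 2*(15 + E)/3) = (24 + E)*(1/23 + P) + (-7/3 + (-10 - 2*E/3)) = (24 + E)*(1/23 + P) + (-37/3 - 2*E/3) = -37/3 - 2*E/3 + (24 + E)*(1/23 + P))
-21*w(-20, 66) = -21*(-779/69 + 24*66 - 43/69*(-20) - 20*66) = -21*(-779/69 + 1584 + 860/69 - 1320) = -21*6099/23 = -128079/23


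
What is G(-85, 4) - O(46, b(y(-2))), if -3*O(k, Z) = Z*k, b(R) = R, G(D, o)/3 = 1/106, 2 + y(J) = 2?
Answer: 3/106 ≈ 0.028302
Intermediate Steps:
y(J) = 0 (y(J) = -2 + 2 = 0)
G(D, o) = 3/106
O(k, Z) = -Z*k/3
G(-85, 4) - O(46, b(y(-2))) = 3/106 - (-1)*0*46/3 = 3/106 - 1*0 = 3/106 + 0 = 3/106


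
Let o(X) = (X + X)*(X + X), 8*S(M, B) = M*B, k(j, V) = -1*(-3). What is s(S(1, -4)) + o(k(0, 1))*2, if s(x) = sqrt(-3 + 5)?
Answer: 72 + sqrt(2) ≈ 73.414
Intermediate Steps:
k(j, V) = 3
S(M, B) = B*M/8 (S(M, B) = (M*B)/8 = (B*M)/8 = B*M/8)
o(X) = 4*X**2 (o(X) = (2*X)*(2*X) = 4*X**2)
s(x) = sqrt(2)
s(S(1, -4)) + o(k(0, 1))*2 = sqrt(2) + (4*3**2)*2 = sqrt(2) + (4*9)*2 = sqrt(2) + 36*2 = sqrt(2) + 72 = 72 + sqrt(2)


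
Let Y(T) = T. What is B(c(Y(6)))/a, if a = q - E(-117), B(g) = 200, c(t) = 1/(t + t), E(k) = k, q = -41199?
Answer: -100/20541 ≈ -0.0048683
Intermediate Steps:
c(t) = 1/(2*t)
a = -41082 (a = -41199 - 1*(-117) = -41199 + 117 = -41082)
B(c(Y(6)))/a = 200/(-41082) = 200*(-1/41082) = -100/20541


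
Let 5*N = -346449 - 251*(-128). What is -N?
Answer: 314321/5 ≈ 62864.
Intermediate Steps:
N = -314321/5 (N = (-346449 - 251*(-128))/5 = (-346449 - 1*(-32128))/5 = (-346449 + 32128)/5 = (⅕)*(-314321) = -314321/5 ≈ -62864.)
-N = -1*(-314321/5) = 314321/5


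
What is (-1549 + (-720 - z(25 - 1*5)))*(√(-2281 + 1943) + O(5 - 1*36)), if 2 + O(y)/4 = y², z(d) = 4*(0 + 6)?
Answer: -8795948 - 29809*I*√2 ≈ -8.796e+6 - 42156.0*I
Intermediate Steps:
z(d) = 24 (z(d) = 4*6 = 24)
O(y) = -8 + 4*y²
(-1549 + (-720 - z(25 - 1*5)))*(√(-2281 + 1943) + O(5 - 1*36)) = (-1549 + (-720 - 1*24))*(√(-2281 + 1943) + (-8 + 4*(5 - 1*36)²)) = (-1549 + (-720 - 24))*(√(-338) + (-8 + 4*(5 - 36)²)) = (-1549 - 744)*(13*I*√2 + (-8 + 4*(-31)²)) = -2293*(13*I*√2 + (-8 + 4*961)) = -2293*(13*I*√2 + (-8 + 3844)) = -2293*(13*I*√2 + 3836) = -2293*(3836 + 13*I*√2) = -8795948 - 29809*I*√2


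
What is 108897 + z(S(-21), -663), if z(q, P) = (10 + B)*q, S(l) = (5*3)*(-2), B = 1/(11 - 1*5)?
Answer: 108592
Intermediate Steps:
B = ⅙ (B = 1/(11 - 5) = 1/6 = ⅙ ≈ 0.16667)
S(l) = -30 (S(l) = 15*(-2) = -30)
z(q, P) = 61*q/6 (z(q, P) = (10 + ⅙)*q = 61*q/6)
108897 + z(S(-21), -663) = 108897 + (61/6)*(-30) = 108897 - 305 = 108592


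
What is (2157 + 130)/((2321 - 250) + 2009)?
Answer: 2287/4080 ≈ 0.56054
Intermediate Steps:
(2157 + 130)/((2321 - 250) + 2009) = 2287/(2071 + 2009) = 2287/4080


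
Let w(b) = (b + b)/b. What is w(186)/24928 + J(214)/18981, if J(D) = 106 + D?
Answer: 11101/655344 ≈ 0.016939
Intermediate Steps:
w(b) = 2 (w(b) = (2*b)/b = 2)
w(186)/24928 + J(214)/18981 = 2/24928 + (106 + 214)/18981 = 2*(1/24928) + 320*(1/18981) = 1/12464 + 320/18981 = 11101/655344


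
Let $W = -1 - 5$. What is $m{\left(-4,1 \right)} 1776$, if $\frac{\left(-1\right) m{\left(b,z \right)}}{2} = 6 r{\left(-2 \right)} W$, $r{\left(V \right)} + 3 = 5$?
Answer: $255744$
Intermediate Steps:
$r{\left(V \right)} = 2$ ($r{\left(V \right)} = -3 + 5 = 2$)
$W = -6$ ($W = -1 - 5 = -6$)
$m{\left(b,z \right)} = 144$ ($m{\left(b,z \right)} = - 2 \cdot 6 \cdot 2 \left(-6\right) = - 2 \cdot 12 \left(-6\right) = \left(-2\right) \left(-72\right) = 144$)
$m{\left(-4,1 \right)} 1776 = 144 \cdot 1776 = 255744$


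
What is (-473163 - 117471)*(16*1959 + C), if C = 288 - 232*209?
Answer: 9955726704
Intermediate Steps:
C = -48200 (C = 288 - 48488 = -48200)
(-473163 - 117471)*(16*1959 + C) = (-473163 - 117471)*(16*1959 - 48200) = -590634*(31344 - 48200) = -590634*(-16856) = 9955726704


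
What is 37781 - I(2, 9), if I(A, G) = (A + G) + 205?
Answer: 37565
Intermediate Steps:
I(A, G) = 205 + A + G
37781 - I(2, 9) = 37781 - (205 + 2 + 9) = 37781 - 1*216 = 37781 - 216 = 37565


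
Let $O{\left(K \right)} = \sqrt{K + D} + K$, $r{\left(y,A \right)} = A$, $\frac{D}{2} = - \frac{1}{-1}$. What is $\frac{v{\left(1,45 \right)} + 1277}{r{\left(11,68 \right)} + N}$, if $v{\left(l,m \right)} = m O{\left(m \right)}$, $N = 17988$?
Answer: $\frac{1651}{9028} + \frac{45 \sqrt{47}}{18056} \approx 0.19996$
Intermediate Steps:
$D = 2$ ($D = 2 \left(- \frac{1}{-1}\right) = 2 \left(\left(-1\right) \left(-1\right)\right) = 2 \cdot 1 = 2$)
$O{\left(K \right)} = K + \sqrt{2 + K}$ ($O{\left(K \right)} = \sqrt{K + 2} + K = \sqrt{2 + K} + K = K + \sqrt{2 + K}$)
$v{\left(l,m \right)} = m \left(m + \sqrt{2 + m}\right)$
$\frac{v{\left(1,45 \right)} + 1277}{r{\left(11,68 \right)} + N} = \frac{45 \left(45 + \sqrt{2 + 45}\right) + 1277}{68 + 17988} = \frac{45 \left(45 + \sqrt{47}\right) + 1277}{18056} = \left(\left(2025 + 45 \sqrt{47}\right) + 1277\right) \frac{1}{18056} = \left(3302 + 45 \sqrt{47}\right) \frac{1}{18056} = \frac{1651}{9028} + \frac{45 \sqrt{47}}{18056}$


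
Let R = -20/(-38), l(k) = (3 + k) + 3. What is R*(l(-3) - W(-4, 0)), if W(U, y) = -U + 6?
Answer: -70/19 ≈ -3.6842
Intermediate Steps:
W(U, y) = 6 - U
l(k) = 6 + k
R = 10/19 (R = -20*(-1/38) = 10/19 ≈ 0.52632)
R*(l(-3) - W(-4, 0)) = 10*((6 - 3) - (6 - 1*(-4)))/19 = 10*(3 - (6 + 4))/19 = 10*(3 - 1*10)/19 = 10*(3 - 10)/19 = (10/19)*(-7) = -70/19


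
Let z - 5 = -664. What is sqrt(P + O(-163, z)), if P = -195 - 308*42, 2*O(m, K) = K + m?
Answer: I*sqrt(13542) ≈ 116.37*I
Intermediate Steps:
z = -659 (z = 5 - 664 = -659)
O(m, K) = K/2 + m/2 (O(m, K) = (K + m)/2 = K/2 + m/2)
P = -13131 (P = -195 - 12936 = -13131)
sqrt(P + O(-163, z)) = sqrt(-13131 + ((1/2)*(-659) + (1/2)*(-163))) = sqrt(-13131 + (-659/2 - 163/2)) = sqrt(-13131 - 411) = sqrt(-13542) = I*sqrt(13542)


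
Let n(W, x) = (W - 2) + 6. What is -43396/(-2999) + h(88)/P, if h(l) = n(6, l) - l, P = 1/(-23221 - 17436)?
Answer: 9510610150/2999 ≈ 3.1713e+6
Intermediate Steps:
P = -1/40657 (P = 1/(-40657) = -1/40657 ≈ -2.4596e-5)
n(W, x) = 4 + W (n(W, x) = (-2 + W) + 6 = 4 + W)
h(l) = 10 - l (h(l) = (4 + 6) - l = 10 - l)
-43396/(-2999) + h(88)/P = -43396/(-2999) + (10 - 1*88)/(-1/40657) = -43396*(-1/2999) + (10 - 88)*(-40657) = 43396/2999 - 78*(-40657) = 43396/2999 + 3171246 = 9510610150/2999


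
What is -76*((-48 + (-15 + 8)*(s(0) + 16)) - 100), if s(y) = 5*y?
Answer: 19760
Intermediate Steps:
-76*((-48 + (-15 + 8)*(s(0) + 16)) - 100) = -76*((-48 + (-15 + 8)*(5*0 + 16)) - 100) = -76*((-48 - 7*(0 + 16)) - 100) = -76*((-48 - 7*16) - 100) = -76*((-48 - 112) - 100) = -76*(-160 - 100) = -76*(-260) = 19760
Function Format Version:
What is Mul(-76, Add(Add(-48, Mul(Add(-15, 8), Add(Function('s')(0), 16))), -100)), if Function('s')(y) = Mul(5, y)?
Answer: 19760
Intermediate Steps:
Mul(-76, Add(Add(-48, Mul(Add(-15, 8), Add(Function('s')(0), 16))), -100)) = Mul(-76, Add(Add(-48, Mul(Add(-15, 8), Add(Mul(5, 0), 16))), -100)) = Mul(-76, Add(Add(-48, Mul(-7, Add(0, 16))), -100)) = Mul(-76, Add(Add(-48, Mul(-7, 16)), -100)) = Mul(-76, Add(Add(-48, -112), -100)) = Mul(-76, Add(-160, -100)) = Mul(-76, -260) = 19760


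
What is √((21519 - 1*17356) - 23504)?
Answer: 3*I*√2149 ≈ 139.07*I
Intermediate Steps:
√((21519 - 1*17356) - 23504) = √((21519 - 17356) - 23504) = √(4163 - 23504) = √(-19341) = 3*I*√2149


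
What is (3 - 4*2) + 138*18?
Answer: 2479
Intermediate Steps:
(3 - 4*2) + 138*18 = (3 - 8) + 2484 = -5 + 2484 = 2479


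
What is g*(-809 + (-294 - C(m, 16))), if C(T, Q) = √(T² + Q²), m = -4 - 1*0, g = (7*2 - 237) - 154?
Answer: 415831 + 1508*√17 ≈ 4.2205e+5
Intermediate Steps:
g = -377 (g = (14 - 237) - 154 = -223 - 154 = -377)
m = -4 (m = -4 + 0 = -4)
C(T, Q) = √(Q² + T²)
g*(-809 + (-294 - C(m, 16))) = -377*(-809 + (-294 - √(16² + (-4)²))) = -377*(-809 + (-294 - √(256 + 16))) = -377*(-809 + (-294 - √272)) = -377*(-809 + (-294 - 4*√17)) = -377*(-1103 - 4*√17) = 415831 + 1508*√17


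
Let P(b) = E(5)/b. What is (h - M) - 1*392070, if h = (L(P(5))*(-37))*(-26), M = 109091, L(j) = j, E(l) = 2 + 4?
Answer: -2500033/5 ≈ -5.0001e+5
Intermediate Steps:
E(l) = 6
P(b) = 6/b
h = 5772/5 (h = ((6/5)*(-37))*(-26) = -222/5*(-26) = 5772/5 ≈ 1154.4)
(h - M) - 1*392070 = (5772/5 - 1*109091) - 1*392070 = (5772/5 - 109091) - 392070 = -539683/5 - 392070 = -2500033/5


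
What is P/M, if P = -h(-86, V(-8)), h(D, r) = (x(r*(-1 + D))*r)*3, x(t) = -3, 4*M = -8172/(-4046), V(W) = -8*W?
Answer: 258944/227 ≈ 1140.7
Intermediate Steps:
M = 2043/4046 (M = (-8172/(-4046))/4 = (-8172*(-1/4046))/4 = (¼)*(4086/2023) = 2043/4046 ≈ 0.50494)
h(D, r) = -9*r (h(D, r) = -3*r*3 = -9*r)
P = 576 (P = -(-9)*(-8*(-8)) = -(-9)*64 = -1*(-576) = 576)
P/M = 576/(2043/4046) = 576*(4046/2043) = 258944/227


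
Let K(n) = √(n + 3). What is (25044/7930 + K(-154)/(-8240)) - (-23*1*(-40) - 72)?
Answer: -3349798/3965 - I*√151/8240 ≈ -844.84 - 0.0014913*I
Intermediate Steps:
K(n) = √(3 + n)
(25044/7930 + K(-154)/(-8240)) - (-23*1*(-40) - 72) = (25044/7930 + √(3 - 154)/(-8240)) - (-23*1*(-40) - 72) = (25044*(1/7930) + √(-151)*(-1/8240)) - (-23*(-40) - 72) = (12522/3965 + (I*√151)*(-1/8240)) - (920 - 72) = (12522/3965 - I*√151/8240) - 1*848 = (12522/3965 - I*√151/8240) - 848 = -3349798/3965 - I*√151/8240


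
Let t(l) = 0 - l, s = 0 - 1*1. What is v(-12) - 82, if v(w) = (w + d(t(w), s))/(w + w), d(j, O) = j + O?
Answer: -1967/24 ≈ -81.958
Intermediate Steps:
s = -1 (s = 0 - 1 = -1)
t(l) = -l
d(j, O) = O + j
v(w) = -1/(2*w) (v(w) = (w + (-1 - w))/(w + w) = -1/(2*w))
v(-12) - 82 = -½/(-12) - 82 = -½*(-1/12) - 82 = 1/24 - 82 = -1967/24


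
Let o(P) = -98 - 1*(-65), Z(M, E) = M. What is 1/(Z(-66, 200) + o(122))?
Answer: -1/99 ≈ -0.010101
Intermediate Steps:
o(P) = -33 (o(P) = -98 + 65 = -33)
1/(Z(-66, 200) + o(122)) = 1/(-66 - 33) = 1/(-99) = -1/99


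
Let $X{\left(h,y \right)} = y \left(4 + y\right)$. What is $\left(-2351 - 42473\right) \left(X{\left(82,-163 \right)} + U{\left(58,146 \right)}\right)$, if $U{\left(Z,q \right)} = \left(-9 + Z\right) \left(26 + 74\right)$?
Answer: $-1381341208$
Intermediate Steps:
$U{\left(Z,q \right)} = -900 + 100 Z$ ($U{\left(Z,q \right)} = \left(-9 + Z\right) 100 = -900 + 100 Z$)
$\left(-2351 - 42473\right) \left(X{\left(82,-163 \right)} + U{\left(58,146 \right)}\right) = \left(-2351 - 42473\right) \left(- 163 \left(4 - 163\right) + \left(-900 + 100 \cdot 58\right)\right) = - 44824 \left(\left(-163\right) \left(-159\right) + \left(-900 + 5800\right)\right) = - 44824 \left(25917 + 4900\right) = \left(-44824\right) 30817 = -1381341208$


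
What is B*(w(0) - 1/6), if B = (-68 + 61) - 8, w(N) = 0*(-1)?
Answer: 5/2 ≈ 2.5000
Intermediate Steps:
w(N) = 0
B = -15 (B = -7 - 8 = -15)
B*(w(0) - 1/6) = -15*(0 - 1/6) = -15*(0 - 1*⅙) = -15*(0 - ⅙) = -15*(-⅙) = 5/2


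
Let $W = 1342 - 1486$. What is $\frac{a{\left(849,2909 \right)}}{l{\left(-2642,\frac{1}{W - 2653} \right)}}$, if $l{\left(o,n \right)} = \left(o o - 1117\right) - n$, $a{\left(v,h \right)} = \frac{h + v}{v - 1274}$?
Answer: $- \frac{5255563}{4148083822750} \approx -1.267 \cdot 10^{-6}$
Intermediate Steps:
$a{\left(v,h \right)} = \frac{h + v}{-1274 + v}$
$W = -144$
$l{\left(o,n \right)} = -1117 + o^{2} - n$ ($l{\left(o,n \right)} = \left(o^{2} - 1117\right) - n = \left(-1117 + o^{2}\right) - n = -1117 + o^{2} - n$)
$\frac{a{\left(849,2909 \right)}}{l{\left(-2642,\frac{1}{W - 2653} \right)}} = \frac{\frac{1}{-1274 + 849} \left(2909 + 849\right)}{-1117 + \left(-2642\right)^{2} - \frac{1}{-144 - 2653}} = \frac{\frac{1}{-425} \cdot 3758}{-1117 + 6980164 - \frac{1}{-2797}} = \frac{\left(- \frac{1}{425}\right) 3758}{-1117 + 6980164 - - \frac{1}{2797}} = - \frac{3758}{425 \left(-1117 + 6980164 + \frac{1}{2797}\right)} = - \frac{3758}{425 \cdot \frac{19520394460}{2797}} = \left(- \frac{3758}{425}\right) \frac{2797}{19520394460} = - \frac{5255563}{4148083822750}$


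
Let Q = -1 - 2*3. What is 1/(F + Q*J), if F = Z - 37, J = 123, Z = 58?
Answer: -1/840 ≈ -0.0011905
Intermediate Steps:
Q = -7 (Q = -1 - 6 = -7)
F = 21 (F = 58 - 37 = 21)
1/(F + Q*J) = 1/(21 - 7*123) = 1/(21 - 861) = 1/(-840) = -1/840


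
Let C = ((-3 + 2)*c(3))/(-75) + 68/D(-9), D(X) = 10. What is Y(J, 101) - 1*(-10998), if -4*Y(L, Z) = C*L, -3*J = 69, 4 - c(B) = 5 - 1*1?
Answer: 110371/10 ≈ 11037.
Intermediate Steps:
c(B) = 0 (c(B) = 4 - (5 - 1*1) = 4 - (5 - 1) = 4 - 1*4 = 4 - 4 = 0)
J = -23 (J = -⅓*69 = -23)
C = 34/5 (C = ((-3 + 2)*0)/(-75) + 68/10 = -1*0*(-1/75) + 68*(⅒) = 0*(-1/75) + 34/5 = 0 + 34/5 = 34/5 ≈ 6.8000)
Y(L, Z) = -17*L/10
Y(J, 101) - 1*(-10998) = -17/10*(-23) - 1*(-10998) = 391/10 + 10998 = 110371/10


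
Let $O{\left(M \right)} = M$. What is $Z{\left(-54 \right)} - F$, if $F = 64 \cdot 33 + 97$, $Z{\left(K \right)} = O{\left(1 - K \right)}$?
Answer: $-2154$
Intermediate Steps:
$Z{\left(K \right)} = 1 - K$
$F = 2209$ ($F = 2112 + 97 = 2209$)
$Z{\left(-54 \right)} - F = \left(1 - -54\right) - 2209 = \left(1 + 54\right) - 2209 = 55 - 2209 = -2154$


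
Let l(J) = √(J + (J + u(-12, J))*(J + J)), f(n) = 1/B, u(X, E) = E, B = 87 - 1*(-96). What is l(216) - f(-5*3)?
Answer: -1/183 + 6*√5190 ≈ 432.24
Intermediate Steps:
B = 183 (B = 87 + 96 = 183)
f(n) = 1/183
l(J) = √(J + 4*J²) (l(J) = √(J + (J + J)*(J + J)) = √(J + (2*J)*(2*J)) = √(J + 4*J²))
l(216) - f(-5*3) = √(216*(1 + 4*216)) - 1*1/183 = √(216*(1 + 864)) - 1/183 = √(216*865) - 1/183 = √186840 - 1/183 = 6*√5190 - 1/183 = -1/183 + 6*√5190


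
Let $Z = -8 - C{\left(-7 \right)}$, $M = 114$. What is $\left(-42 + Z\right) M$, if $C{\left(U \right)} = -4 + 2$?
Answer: $-5472$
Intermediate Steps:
$C{\left(U \right)} = -2$
$Z = -6$ ($Z = -8 - -2 = -8 + 2 = -6$)
$\left(-42 + Z\right) M = \left(-42 - 6\right) 114 = \left(-48\right) 114 = -5472$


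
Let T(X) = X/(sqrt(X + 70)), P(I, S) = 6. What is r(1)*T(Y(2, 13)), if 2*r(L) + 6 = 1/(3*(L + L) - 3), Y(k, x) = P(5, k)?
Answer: -17*sqrt(19)/38 ≈ -1.9500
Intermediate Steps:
Y(k, x) = 6
T(X) = X/sqrt(70 + X) (T(X) = X/(sqrt(70 + X)) = X/sqrt(70 + X))
r(L) = -3 + 1/(2*(-3 + 6*L)) (r(L) = -3 + 1/(2*(3*(L + L) - 3)) = -3 + 1/(2*(3*(2*L) - 3)) = -3 + 1/(2*(6*L - 3)) = -3 + 1/(2*(-3 + 6*L)))
r(1)*T(Y(2, 13)) = ((19 - 36*1)/(6*(-1 + 2*1)))*(6/sqrt(70 + 6)) = ((19 - 36)/(6*(-1 + 2)))*(6/sqrt(76)) = ((1/6)*(-17)/1)*(6*(sqrt(19)/38)) = ((1/6)*1*(-17))*(3*sqrt(19)/19) = -17*sqrt(19)/38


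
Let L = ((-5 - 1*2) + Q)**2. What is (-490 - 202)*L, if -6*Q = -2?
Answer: -276800/9 ≈ -30756.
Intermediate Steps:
Q = 1/3 (Q = -1/6*(-2) = 1/3 ≈ 0.33333)
L = 400/9 (L = ((-5 - 1*2) + 1/3)**2 = ((-5 - 2) + 1/3)**2 = (-7 + 1/3)**2 = (-20/3)**2 = 400/9 ≈ 44.444)
(-490 - 202)*L = (-490 - 202)*(400/9) = -692*400/9 = -276800/9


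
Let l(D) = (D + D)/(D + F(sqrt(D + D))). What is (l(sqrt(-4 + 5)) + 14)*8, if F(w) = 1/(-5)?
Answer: 132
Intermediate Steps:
F(w) = -1/5
l(D) = 2*D/(-1/5 + D) (l(D) = (D + D)/(D - 1/5) = (2*D)/(-1/5 + D) = 2*D/(-1/5 + D))
(l(sqrt(-4 + 5)) + 14)*8 = (10*sqrt(-4 + 5)/(-1 + 5*sqrt(-4 + 5)) + 14)*8 = (10*sqrt(1)/(-1 + 5*sqrt(1)) + 14)*8 = (10*1/(-1 + 5*1) + 14)*8 = (10*1/(-1 + 5) + 14)*8 = (10*1/4 + 14)*8 = (10*1*(1/4) + 14)*8 = (5/2 + 14)*8 = (33/2)*8 = 132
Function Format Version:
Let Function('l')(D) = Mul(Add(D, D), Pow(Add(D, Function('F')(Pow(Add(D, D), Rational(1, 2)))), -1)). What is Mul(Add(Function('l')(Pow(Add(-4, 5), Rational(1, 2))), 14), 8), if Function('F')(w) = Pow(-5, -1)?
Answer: 132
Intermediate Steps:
Function('F')(w) = Rational(-1, 5)
Function('l')(D) = Mul(2, D, Pow(Add(Rational(-1, 5), D), -1)) (Function('l')(D) = Mul(Add(D, D), Pow(Add(D, Rational(-1, 5)), -1)) = Mul(Mul(2, D), Pow(Add(Rational(-1, 5), D), -1)) = Mul(2, D, Pow(Add(Rational(-1, 5), D), -1)))
Mul(Add(Function('l')(Pow(Add(-4, 5), Rational(1, 2))), 14), 8) = Mul(Add(Mul(10, Pow(Add(-4, 5), Rational(1, 2)), Pow(Add(-1, Mul(5, Pow(Add(-4, 5), Rational(1, 2)))), -1)), 14), 8) = Mul(Add(Mul(10, Pow(1, Rational(1, 2)), Pow(Add(-1, Mul(5, Pow(1, Rational(1, 2)))), -1)), 14), 8) = Mul(Add(Mul(10, 1, Pow(Add(-1, Mul(5, 1)), -1)), 14), 8) = Mul(Add(Mul(10, 1, Pow(Add(-1, 5), -1)), 14), 8) = Mul(Add(Mul(10, 1, Pow(4, -1)), 14), 8) = Mul(Add(Mul(10, 1, Rational(1, 4)), 14), 8) = Mul(Add(Rational(5, 2), 14), 8) = Mul(Rational(33, 2), 8) = 132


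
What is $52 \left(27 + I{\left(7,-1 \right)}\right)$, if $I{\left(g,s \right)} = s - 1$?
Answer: $1300$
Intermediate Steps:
$I{\left(g,s \right)} = -1 + s$
$52 \left(27 + I{\left(7,-1 \right)}\right) = 52 \left(27 - 2\right) = 52 \cdot 25 = 1300$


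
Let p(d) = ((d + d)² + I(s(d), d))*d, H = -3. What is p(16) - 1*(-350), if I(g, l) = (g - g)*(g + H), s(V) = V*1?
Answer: 16734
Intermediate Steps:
s(V) = V
I(g, l) = 0 (I(g, l) = (g - g)*(g - 3) = 0*(-3 + g) = 0)
p(d) = 4*d³ (p(d) = ((d + d)² + 0)*d = ((2*d)² + 0)*d = (4*d² + 0)*d = (4*d²)*d = 4*d³)
p(16) - 1*(-350) = 4*16³ - 1*(-350) = 4*4096 + 350 = 16384 + 350 = 16734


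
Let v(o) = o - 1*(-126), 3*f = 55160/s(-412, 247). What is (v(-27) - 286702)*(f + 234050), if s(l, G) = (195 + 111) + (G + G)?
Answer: -4025161154537/60 ≈ -6.7086e+10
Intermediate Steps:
s(l, G) = 306 + 2*G
f = 1379/60 (f = (55160/(306 + 2*247))/3 = (55160/(306 + 494))/3 = (55160/800)/3 = (55160*(1/800))/3 = (⅓)*(1379/20) = 1379/60 ≈ 22.983)
v(o) = 126 + o (v(o) = o + 126 = 126 + o)
(v(-27) - 286702)*(f + 234050) = ((126 - 27) - 286702)*(1379/60 + 234050) = (99 - 286702)*(14044379/60) = -286603*14044379/60 = -4025161154537/60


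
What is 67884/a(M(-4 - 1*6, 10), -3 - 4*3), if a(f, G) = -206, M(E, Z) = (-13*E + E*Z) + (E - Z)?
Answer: -33942/103 ≈ -329.53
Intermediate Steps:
M(E, Z) = -Z - 12*E + E*Z
67884/a(M(-4 - 1*6, 10), -3 - 4*3) = 67884/(-206) = 67884*(-1/206) = -33942/103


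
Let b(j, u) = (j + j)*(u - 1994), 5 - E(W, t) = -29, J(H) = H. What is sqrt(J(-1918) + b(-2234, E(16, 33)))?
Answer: 3*sqrt(972818) ≈ 2958.9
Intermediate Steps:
E(W, t) = 34 (E(W, t) = 5 - 1*(-29) = 5 + 29 = 34)
b(j, u) = 2*j*(-1994 + u) (b(j, u) = (2*j)*(-1994 + u) = 2*j*(-1994 + u))
sqrt(J(-1918) + b(-2234, E(16, 33))) = sqrt(-1918 + 2*(-2234)*(-1994 + 34)) = sqrt(-1918 + 2*(-2234)*(-1960)) = sqrt(-1918 + 8757280) = sqrt(8755362) = 3*sqrt(972818)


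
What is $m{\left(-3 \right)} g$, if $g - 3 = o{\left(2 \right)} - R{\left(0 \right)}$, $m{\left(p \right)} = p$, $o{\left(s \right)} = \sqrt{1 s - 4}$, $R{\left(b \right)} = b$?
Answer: $-9 - 3 i \sqrt{2} \approx -9.0 - 4.2426 i$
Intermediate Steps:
$o{\left(s \right)} = \sqrt{-4 + s}$ ($o{\left(s \right)} = \sqrt{s - 4} = \sqrt{-4 + s}$)
$g = 3 + i \sqrt{2}$ ($g = 3 + \left(\sqrt{-4 + 2} - 0\right) = 3 + \left(\sqrt{-2} + 0\right) = 3 + \left(i \sqrt{2} + 0\right) = 3 + i \sqrt{2} \approx 3.0 + 1.4142 i$)
$m{\left(-3 \right)} g = - 3 \left(3 + i \sqrt{2}\right) = -9 - 3 i \sqrt{2}$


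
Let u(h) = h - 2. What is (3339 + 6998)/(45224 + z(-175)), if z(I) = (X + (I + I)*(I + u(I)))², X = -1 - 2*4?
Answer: 10337/15176067705 ≈ 6.8114e-7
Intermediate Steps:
X = -9 (X = -1 - 8 = -9)
u(h) = -2 + h
z(I) = (-9 + 2*I*(-2 + 2*I))² (z(I) = (-9 + (I + I)*(I + (-2 + I)))² = (-9 + (2*I)*(-2 + 2*I))² = (-9 + 2*I*(-2 + 2*I))²)
(3339 + 6998)/(45224 + z(-175)) = (3339 + 6998)/(45224 + (-9 - 4*(-175) + 4*(-175)²)²) = 10337/(45224 + (-9 + 700 + 4*30625)²) = 10337/(45224 + (-9 + 700 + 122500)²) = 10337/(45224 + 123191²) = 10337/(45224 + 15176022481) = 10337/15176067705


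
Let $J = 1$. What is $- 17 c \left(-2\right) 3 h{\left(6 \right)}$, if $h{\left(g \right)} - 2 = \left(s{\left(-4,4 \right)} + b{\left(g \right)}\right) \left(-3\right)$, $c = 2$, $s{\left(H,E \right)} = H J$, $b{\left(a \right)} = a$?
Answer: $-816$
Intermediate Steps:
$s{\left(H,E \right)} = H$ ($s{\left(H,E \right)} = H 1 = H$)
$h{\left(g \right)} = 14 - 3 g$ ($h{\left(g \right)} = 2 + \left(-4 + g\right) \left(-3\right) = 2 - \left(-12 + 3 g\right) = 14 - 3 g$)
$- 17 c \left(-2\right) 3 h{\left(6 \right)} = - 17 \cdot 2 \left(-2\right) 3 \left(14 - 18\right) = - 17 \left(\left(-4\right) 3\right) \left(14 - 18\right) = \left(-17\right) \left(-12\right) \left(-4\right) = 204 \left(-4\right) = -816$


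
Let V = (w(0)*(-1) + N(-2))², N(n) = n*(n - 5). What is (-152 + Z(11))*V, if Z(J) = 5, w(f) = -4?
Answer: -47628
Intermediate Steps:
N(n) = n*(-5 + n)
V = 324 (V = (-4*(-1) - 2*(-5 - 2))² = (4 - 2*(-7))² = (4 + 14)² = 18² = 324)
(-152 + Z(11))*V = (-152 + 5)*324 = -147*324 = -47628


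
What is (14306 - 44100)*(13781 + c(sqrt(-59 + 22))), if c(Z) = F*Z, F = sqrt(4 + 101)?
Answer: -410591114 - 29794*I*sqrt(3885) ≈ -4.1059e+8 - 1.8571e+6*I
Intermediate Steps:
F = sqrt(105) ≈ 10.247
c(Z) = Z*sqrt(105) (c(Z) = sqrt(105)*Z = Z*sqrt(105))
(14306 - 44100)*(13781 + c(sqrt(-59 + 22))) = (14306 - 44100)*(13781 + sqrt(-59 + 22)*sqrt(105)) = -29794*(13781 + sqrt(-37)*sqrt(105)) = -29794*(13781 + (I*sqrt(37))*sqrt(105)) = -29794*(13781 + I*sqrt(3885)) = -410591114 - 29794*I*sqrt(3885)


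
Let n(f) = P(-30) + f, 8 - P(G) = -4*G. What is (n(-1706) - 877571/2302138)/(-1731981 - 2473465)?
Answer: 4186164455/9681517043548 ≈ 0.00043239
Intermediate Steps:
P(G) = 8 + 4*G (P(G) = 8 - (-4)*G = 8 + 4*G)
n(f) = -112 + f (n(f) = (8 + 4*(-30)) + f = (8 - 120) + f = -112 + f)
(n(-1706) - 877571/2302138)/(-1731981 - 2473465) = ((-112 - 1706) - 877571/2302138)/(-1731981 - 2473465) = (-1818 - 877571*1/2302138)/(-4205446) = (-1818 - 877571/2302138)*(-1/4205446) = -4186164455/2302138*(-1/4205446) = 4186164455/9681517043548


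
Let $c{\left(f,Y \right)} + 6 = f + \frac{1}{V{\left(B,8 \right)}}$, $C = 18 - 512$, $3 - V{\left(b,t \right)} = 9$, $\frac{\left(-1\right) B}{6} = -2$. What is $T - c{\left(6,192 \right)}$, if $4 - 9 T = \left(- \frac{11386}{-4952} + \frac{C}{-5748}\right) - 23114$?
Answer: $\frac{82250971807}{32022108} \approx 2568.6$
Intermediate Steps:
$B = 12$ ($B = \left(-6\right) \left(-2\right) = 12$)
$V{\left(b,t \right)} = -6$ ($V{\left(b,t \right)} = 3 - 9 = -6$)
$C = -494$ ($C = 18 - 512 = -494$)
$c{\left(f,Y \right)} = - \frac{37}{6} + f$ ($c{\left(f,Y \right)} = -6 + \left(f + \frac{1}{-6}\right) = -6 + \left(f - \frac{1}{6}\right) = -6 + \left(- \frac{1}{6} + f\right) = - \frac{37}{6} + f$)
$T = \frac{82245634789}{32022108}$ ($T = \frac{4}{9} - \frac{\left(- \frac{11386}{-4952} - \frac{494}{-5748}\right) - 23114}{9} = \frac{4}{9} - \frac{\left(\left(-11386\right) \left(- \frac{1}{4952}\right) - - \frac{247}{2874}\right) - 23114}{9} = \frac{4}{9} - \frac{\left(\frac{5693}{2476} + \frac{247}{2874}\right) - 23114}{9} = \frac{4}{9} - \frac{\frac{8486627}{3558012} - 23114}{9} = \frac{4}{9} - - \frac{82231402741}{32022108} = \frac{4}{9} + \frac{82231402741}{32022108} = \frac{82245634789}{32022108} \approx 2568.4$)
$T - c{\left(6,192 \right)} = \frac{82245634789}{32022108} - \left(- \frac{37}{6} + 6\right) = \frac{82245634789}{32022108} - - \frac{1}{6} = \frac{82245634789}{32022108} + \frac{1}{6} = \frac{82250971807}{32022108}$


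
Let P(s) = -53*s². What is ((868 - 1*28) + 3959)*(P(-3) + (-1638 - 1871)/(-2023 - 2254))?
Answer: -9773739380/4277 ≈ -2.2852e+6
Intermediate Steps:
((868 - 1*28) + 3959)*(P(-3) + (-1638 - 1871)/(-2023 - 2254)) = ((868 - 1*28) + 3959)*(-53*(-3)² + (-1638 - 1871)/(-2023 - 2254)) = ((868 - 28) + 3959)*(-53*9 - 3509/(-4277)) = (840 + 3959)*(-477 - 3509*(-1/4277)) = 4799*(-477 + 3509/4277) = 4799*(-2036620/4277) = -9773739380/4277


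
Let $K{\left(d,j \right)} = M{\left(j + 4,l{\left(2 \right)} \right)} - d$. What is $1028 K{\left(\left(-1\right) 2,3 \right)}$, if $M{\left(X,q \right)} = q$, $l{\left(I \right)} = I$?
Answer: $4112$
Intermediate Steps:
$K{\left(d,j \right)} = 2 - d$
$1028 K{\left(\left(-1\right) 2,3 \right)} = 1028 \left(2 - \left(-1\right) 2\right) = 1028 \left(2 - -2\right) = 1028 \left(2 + 2\right) = 1028 \cdot 4 = 4112$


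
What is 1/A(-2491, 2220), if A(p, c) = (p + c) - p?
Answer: 1/2220 ≈ 0.00045045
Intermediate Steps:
A(p, c) = c (A(p, c) = (c + p) - p = c)
1/A(-2491, 2220) = 1/2220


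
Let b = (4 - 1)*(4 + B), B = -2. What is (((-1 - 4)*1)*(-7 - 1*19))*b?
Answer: 780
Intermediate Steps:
b = 6 (b = (4 - 1)*(4 - 2) = 3*2 = 6)
(((-1 - 4)*1)*(-7 - 1*19))*b = (((-1 - 4)*1)*(-7 - 1*19))*6 = ((-5*1)*(-7 - 19))*6 = -5*(-26)*6 = 130*6 = 780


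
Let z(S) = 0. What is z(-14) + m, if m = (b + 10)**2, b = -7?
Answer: 9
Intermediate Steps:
m = 9 (m = (-7 + 10)**2 = 3**2 = 9)
z(-14) + m = 0 + 9 = 9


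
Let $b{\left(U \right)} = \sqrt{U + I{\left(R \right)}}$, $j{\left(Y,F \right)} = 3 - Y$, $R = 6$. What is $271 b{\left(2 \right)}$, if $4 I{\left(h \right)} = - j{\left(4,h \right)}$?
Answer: $\frac{813}{2} \approx 406.5$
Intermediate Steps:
$I{\left(h \right)} = \frac{1}{4}$ ($I{\left(h \right)} = \frac{\left(-1\right) \left(3 - 4\right)}{4} = \frac{\left(-1\right) \left(-1\right)}{4} = \frac{1}{4} \cdot 1 = \frac{1}{4}$)
$b{\left(U \right)} = \sqrt{\frac{1}{4} + U}$ ($b{\left(U \right)} = \sqrt{U + \frac{1}{4}} = \sqrt{\frac{1}{4} + U}$)
$271 b{\left(2 \right)} = 271 \frac{\sqrt{1 + 4 \cdot 2}}{2} = 271 \frac{\sqrt{1 + 8}}{2} = 271 \frac{\sqrt{9}}{2} = 271 \cdot \frac{1}{2} \cdot 3 = 271 \cdot \frac{3}{2} = \frac{813}{2}$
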